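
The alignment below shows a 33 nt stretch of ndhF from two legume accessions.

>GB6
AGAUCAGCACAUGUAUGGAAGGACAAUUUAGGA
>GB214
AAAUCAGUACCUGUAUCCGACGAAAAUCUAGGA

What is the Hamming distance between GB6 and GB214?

9

Differing sites — 2:G/A; 8:C/U; 11:A/C; 17:G/C; 18:G/C; 19:A/G; 21:G/C; 24:C/A; 28:U/C.
That gives 9 mismatches out of 33 aligned sites, so the Hamming distance is 9.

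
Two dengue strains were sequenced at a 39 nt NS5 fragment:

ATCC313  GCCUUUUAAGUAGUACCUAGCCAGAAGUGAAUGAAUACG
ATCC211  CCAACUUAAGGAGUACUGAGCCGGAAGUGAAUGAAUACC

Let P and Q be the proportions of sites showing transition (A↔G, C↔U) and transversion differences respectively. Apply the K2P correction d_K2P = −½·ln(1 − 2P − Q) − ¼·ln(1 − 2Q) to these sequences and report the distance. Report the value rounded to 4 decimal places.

The sequences differ at positions 1 (G/C, transversion), 3 (C/A, transversion), 4 (U/A, transversion), 5 (U/C, transition), 11 (U/G, transversion), 17 (C/U, transition), 18 (U/G, transversion), 23 (A/G, transition), 39 (G/C, transversion).
Of the 9 differences, 3 transitions and 6 transversions over 39 sites: P = 3/39 = 0.076923, Q = 6/39 = 0.153846.
d = −0.5·ln(0.692308) − 0.25·ln(0.692308) = −0.5·(-0.367724) − 0.25·(-0.367724) = 0.2758.

0.2758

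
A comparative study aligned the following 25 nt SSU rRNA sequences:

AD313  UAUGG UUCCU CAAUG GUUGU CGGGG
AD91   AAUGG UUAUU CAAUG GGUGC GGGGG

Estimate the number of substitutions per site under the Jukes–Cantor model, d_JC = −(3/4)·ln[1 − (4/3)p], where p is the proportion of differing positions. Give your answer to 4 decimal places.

Differing sites — 1:U/A; 8:C/A; 9:C/U; 17:U/G; 20:U/C; 21:C/G.
p = 6/25 = 0.240000.
d = −0.75 · ln(1 − (4/3)·0.240000) = −0.75 · ln(0.680000) = −0.75 · (-0.385662) = 0.2892.

0.2892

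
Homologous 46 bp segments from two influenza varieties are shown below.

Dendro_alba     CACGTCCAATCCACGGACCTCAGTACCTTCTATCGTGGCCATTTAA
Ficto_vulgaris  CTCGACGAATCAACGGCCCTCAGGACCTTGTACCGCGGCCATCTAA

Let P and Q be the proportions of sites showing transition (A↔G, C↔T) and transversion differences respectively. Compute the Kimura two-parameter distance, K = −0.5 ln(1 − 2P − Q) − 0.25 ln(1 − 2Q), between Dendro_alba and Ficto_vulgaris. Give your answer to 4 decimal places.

The sequences differ at positions 2 (A/T, transversion), 5 (T/A, transversion), 7 (C/G, transversion), 12 (C/A, transversion), 17 (A/C, transversion), 24 (T/G, transversion), 30 (C/G, transversion), 33 (T/C, transition), 36 (T/C, transition), 43 (T/C, transition).
Of the 10 differences, 3 transitions and 7 transversions over 46 sites: P = 3/46 = 0.065217, Q = 7/46 = 0.152174.
d = −0.5·ln(0.717392) − 0.25·ln(0.695652) = −0.5·(-0.332133) − 0.25·(-0.362906) = 0.2568.

0.2568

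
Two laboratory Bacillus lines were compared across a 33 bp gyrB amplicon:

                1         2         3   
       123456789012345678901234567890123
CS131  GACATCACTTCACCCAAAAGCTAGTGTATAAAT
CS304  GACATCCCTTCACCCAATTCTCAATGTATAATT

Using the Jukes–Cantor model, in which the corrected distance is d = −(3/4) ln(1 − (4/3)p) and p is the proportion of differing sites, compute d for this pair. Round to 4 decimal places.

0.2928

Differing sites — 7:A/C; 18:A/T; 19:A/T; 20:G/C; 21:C/T; 22:T/C; 24:G/A; 32:A/T.
p = 8/33 = 0.242424.
d = −0.75 · ln(1 − (4/3)·0.242424) = −0.75 · ln(0.676768) = −0.75 · (-0.390427) = 0.2928.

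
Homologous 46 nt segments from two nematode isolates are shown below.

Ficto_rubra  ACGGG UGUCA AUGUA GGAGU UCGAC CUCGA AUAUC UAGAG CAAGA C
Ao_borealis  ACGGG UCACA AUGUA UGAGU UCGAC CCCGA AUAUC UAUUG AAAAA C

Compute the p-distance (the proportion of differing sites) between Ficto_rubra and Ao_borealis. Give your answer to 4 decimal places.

0.1739

Differing sites — 7:G/C; 8:U/A; 16:G/U; 27:U/C; 38:G/U; 39:A/U; 41:C/A; 44:G/A.
There are 8 differences over 46 sites, so p = 8/46 = 0.1739.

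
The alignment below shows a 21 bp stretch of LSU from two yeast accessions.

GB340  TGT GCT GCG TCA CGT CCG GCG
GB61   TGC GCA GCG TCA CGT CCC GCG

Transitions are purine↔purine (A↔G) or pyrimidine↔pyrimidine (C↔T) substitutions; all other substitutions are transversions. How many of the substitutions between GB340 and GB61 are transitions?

1

Differing sites — 3:T/C (Ti); 6:T/A (Tv); 18:G/C (Tv).
Of the 3 differences, 1 transition and 2 transversions, so the answer is 1.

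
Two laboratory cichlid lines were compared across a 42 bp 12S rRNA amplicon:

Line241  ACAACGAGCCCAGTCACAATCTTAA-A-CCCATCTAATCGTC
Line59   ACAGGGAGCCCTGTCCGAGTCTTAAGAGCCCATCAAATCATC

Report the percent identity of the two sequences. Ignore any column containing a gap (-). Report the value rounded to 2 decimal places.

80.00%

Excluding the 2 gap columns leaves 40 comparable sites.
Mismatches occur at site 4 (A/G), site 5 (C/G), site 12 (A/T), site 16 (A/C), site 17 (C/G), site 19 (A/G), site 35 (T/A), site 40 (G/A).
32 of the 40 comparable sites match, so the percent identity is 32/40 × 100 = 80.00%.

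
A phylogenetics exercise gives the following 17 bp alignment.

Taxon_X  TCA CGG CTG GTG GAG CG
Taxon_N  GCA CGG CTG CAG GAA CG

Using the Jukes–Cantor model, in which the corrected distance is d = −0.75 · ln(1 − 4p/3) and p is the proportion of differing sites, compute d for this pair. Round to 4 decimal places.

0.2824

The sequences differ at positions 1 (T/G), 10 (G/C), 11 (T/A), 15 (G/A).
p = 4/17 = 0.235294.
d = −0.75 · ln(1 − (4/3)·0.235294) = −0.75 · ln(0.686275) = −0.75 · (-0.376477) = 0.2824.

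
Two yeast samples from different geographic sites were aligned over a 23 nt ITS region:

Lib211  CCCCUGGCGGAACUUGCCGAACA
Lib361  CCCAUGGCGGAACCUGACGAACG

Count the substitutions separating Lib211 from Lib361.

4

Mismatches occur at site 4 (C↔A), site 14 (U↔C), site 17 (C↔A), site 23 (A↔G).
That gives 4 mismatches out of 23 aligned sites, so the Hamming distance is 4.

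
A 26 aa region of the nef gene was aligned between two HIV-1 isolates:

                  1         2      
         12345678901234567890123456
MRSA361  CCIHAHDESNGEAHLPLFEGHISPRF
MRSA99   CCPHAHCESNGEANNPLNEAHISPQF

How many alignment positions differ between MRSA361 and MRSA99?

7

The sequences differ at positions 3 (I/P), 7 (D/C), 14 (H/N), 15 (L/N), 18 (F/N), 20 (G/A), 25 (R/Q).
That gives 7 mismatches out of 26 aligned sites, so the Hamming distance is 7.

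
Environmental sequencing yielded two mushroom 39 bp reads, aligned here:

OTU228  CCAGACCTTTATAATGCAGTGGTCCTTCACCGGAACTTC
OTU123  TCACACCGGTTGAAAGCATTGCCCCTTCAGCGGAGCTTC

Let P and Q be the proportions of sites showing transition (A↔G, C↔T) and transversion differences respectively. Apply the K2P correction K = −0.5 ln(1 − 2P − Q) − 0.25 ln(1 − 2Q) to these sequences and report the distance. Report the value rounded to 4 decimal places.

Mismatches occur at site 1 (C↔T, transition), site 4 (G↔C, transversion), site 8 (T↔G, transversion), site 9 (T↔G, transversion), site 11 (A↔T, transversion), site 12 (T↔G, transversion), site 15 (T↔A, transversion), site 19 (G↔T, transversion), site 22 (G↔C, transversion), site 23 (T↔C, transition), site 30 (C↔G, transversion), site 35 (A↔G, transition).
Of the 12 differences, 3 transitions and 9 transversions over 39 sites: P = 3/39 = 0.076923, Q = 9/39 = 0.230769.
d = −0.5·ln(0.615385) − 0.25·ln(0.538462) = −0.5·(-0.485507) − 0.25·(-0.619038) = 0.3975.

0.3975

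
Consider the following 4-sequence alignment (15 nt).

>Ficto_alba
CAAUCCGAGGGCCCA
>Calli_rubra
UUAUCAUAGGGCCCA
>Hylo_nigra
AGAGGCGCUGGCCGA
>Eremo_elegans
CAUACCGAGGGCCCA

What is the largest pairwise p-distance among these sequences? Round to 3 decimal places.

Pairwise Hamming distances:
  Ficto_alba vs Calli_rubra: 4
  Ficto_alba vs Hylo_nigra: 7
  Ficto_alba vs Eremo_elegans: 2
  Calli_rubra vs Hylo_nigra: 9
  Calli_rubra vs Eremo_elegans: 6
  Hylo_nigra vs Eremo_elegans: 8
The largest is 9 mismatches, between Calli_rubra and Hylo_nigra; p = 9/15 = 0.600.

0.600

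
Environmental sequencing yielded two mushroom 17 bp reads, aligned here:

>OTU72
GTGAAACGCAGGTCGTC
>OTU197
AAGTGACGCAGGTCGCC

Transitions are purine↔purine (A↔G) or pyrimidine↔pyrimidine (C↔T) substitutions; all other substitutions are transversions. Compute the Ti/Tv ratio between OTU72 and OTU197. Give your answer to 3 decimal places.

1.500

The sequences differ at positions 1 (G/A, transition), 2 (T/A, transversion), 4 (A/T, transversion), 5 (A/G, transition), 16 (T/C, transition).
Of the 5 differences, 3 transitions and 2 transversions, so Ti/Tv = 3/2 = 1.500.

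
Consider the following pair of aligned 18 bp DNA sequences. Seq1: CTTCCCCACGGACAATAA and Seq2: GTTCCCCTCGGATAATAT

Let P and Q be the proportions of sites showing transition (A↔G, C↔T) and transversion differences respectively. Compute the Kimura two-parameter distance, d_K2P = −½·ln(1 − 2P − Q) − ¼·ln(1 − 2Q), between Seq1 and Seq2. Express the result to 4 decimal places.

0.2641

Mismatches occur at site 1 (C/G, transversion), site 8 (A/T, transversion), site 13 (C/T, transition), site 18 (A/T, transversion).
Of the 4 differences, 1 transition and 3 transversions over 18 sites: P = 1/18 = 0.055556, Q = 3/18 = 0.166667.
d = −0.5·ln(0.722221) − 0.25·ln(0.666666) = −0.5·(-0.325424) − 0.25·(-0.405466) = 0.2641.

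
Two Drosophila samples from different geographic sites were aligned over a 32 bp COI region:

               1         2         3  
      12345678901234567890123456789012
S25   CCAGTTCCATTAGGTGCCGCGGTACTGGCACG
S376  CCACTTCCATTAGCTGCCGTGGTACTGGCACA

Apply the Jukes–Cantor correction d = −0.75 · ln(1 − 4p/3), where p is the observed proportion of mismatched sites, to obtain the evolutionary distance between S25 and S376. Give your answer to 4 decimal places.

0.1367

The sequences differ at positions 4 (G/C), 14 (G/C), 20 (C/T), 32 (G/A).
p = 4/32 = 0.125000.
d = −0.75 · ln(1 − (4/3)·0.125000) = −0.75 · ln(0.833333) = −0.75 · (-0.182322) = 0.1367.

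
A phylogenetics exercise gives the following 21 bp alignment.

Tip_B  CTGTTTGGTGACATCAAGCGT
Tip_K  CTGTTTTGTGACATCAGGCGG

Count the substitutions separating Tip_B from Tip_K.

3

Mismatches occur at site 7 (G↔T), site 17 (A↔G), site 21 (T↔G).
That gives 3 mismatches out of 21 aligned sites, so the Hamming distance is 3.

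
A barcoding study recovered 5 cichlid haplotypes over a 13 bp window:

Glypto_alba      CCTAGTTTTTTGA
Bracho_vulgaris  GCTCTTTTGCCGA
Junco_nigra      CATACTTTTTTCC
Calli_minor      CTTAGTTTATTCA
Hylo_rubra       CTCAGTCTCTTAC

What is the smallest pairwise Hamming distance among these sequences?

Pairwise Hamming distances:
  Glypto_alba vs Bracho_vulgaris: 6
  Glypto_alba vs Junco_nigra: 4
  Glypto_alba vs Calli_minor: 3
  Glypto_alba vs Hylo_rubra: 6
  Bracho_vulgaris vs Junco_nigra: 9
  Bracho_vulgaris vs Calli_minor: 8
  Bracho_vulgaris vs Hylo_rubra: 11
  Junco_nigra vs Calli_minor: 4
  Junco_nigra vs Hylo_rubra: 6
  Calli_minor vs Hylo_rubra: 5
The smallest is 3, between Glypto_alba and Calli_minor.

3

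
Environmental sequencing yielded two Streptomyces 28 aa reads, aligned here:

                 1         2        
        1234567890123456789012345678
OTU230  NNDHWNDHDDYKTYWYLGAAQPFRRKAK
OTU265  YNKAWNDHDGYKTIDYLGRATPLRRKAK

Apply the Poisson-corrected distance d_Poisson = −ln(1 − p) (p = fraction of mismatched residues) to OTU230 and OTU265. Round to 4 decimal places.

The sequences differ at positions 1 (N/Y), 3 (D/K), 4 (H/A), 10 (D/G), 14 (Y/I), 15 (W/D), 19 (A/R), 21 (Q/T), 23 (F/L).
p = 9/28 = 0.321429.
d = −ln(1 − 0.321429) = −ln(0.678571) = 0.3878.

0.3878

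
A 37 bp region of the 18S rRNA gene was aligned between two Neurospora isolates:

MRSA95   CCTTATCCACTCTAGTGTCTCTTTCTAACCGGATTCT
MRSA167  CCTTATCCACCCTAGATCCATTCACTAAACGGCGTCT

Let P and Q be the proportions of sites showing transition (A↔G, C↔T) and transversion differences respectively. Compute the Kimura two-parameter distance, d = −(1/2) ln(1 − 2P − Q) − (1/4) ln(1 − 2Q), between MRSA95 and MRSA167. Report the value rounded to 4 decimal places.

Differing sites — 11:T/C (Ti); 16:T/A (Tv); 17:G/T (Tv); 18:T/C (Ti); 20:T/A (Tv); 21:C/T (Ti); 23:T/C (Ti); 24:T/A (Tv); 29:C/A (Tv); 33:A/C (Tv); 34:T/G (Tv).
Of the 11 differences, 4 transitions and 7 transversions over 37 sites: P = 4/37 = 0.108108, Q = 7/37 = 0.189189.
d = −0.5·ln(0.594595) − 0.25·ln(0.621622) = −0.5·(-0.519875) − 0.25·(-0.475423) = 0.3788.

0.3788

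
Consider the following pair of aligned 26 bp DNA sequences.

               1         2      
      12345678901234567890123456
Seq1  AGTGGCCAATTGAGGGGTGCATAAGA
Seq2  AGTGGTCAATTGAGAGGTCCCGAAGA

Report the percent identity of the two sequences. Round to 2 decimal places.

80.77%

Mismatches occur at site 6 (C/T), site 15 (G/A), site 19 (G/C), site 21 (A/C), site 22 (T/G).
21 of the 26 sites match, so the percent identity is 21/26 × 100 = 80.77%.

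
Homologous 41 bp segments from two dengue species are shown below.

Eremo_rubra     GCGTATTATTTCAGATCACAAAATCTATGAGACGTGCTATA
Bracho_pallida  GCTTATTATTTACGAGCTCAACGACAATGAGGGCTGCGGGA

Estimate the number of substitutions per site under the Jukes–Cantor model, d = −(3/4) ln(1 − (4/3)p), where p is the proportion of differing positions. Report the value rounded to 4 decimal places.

Differing sites — 3:G/T; 12:C/A; 13:A/C; 16:T/G; 18:A/T; 22:A/C; 23:A/G; 24:T/A; 26:T/A; 32:A/G; 33:C/G; 34:G/C; 38:T/G; 39:A/G; 40:T/G.
p = 15/41 = 0.365854.
d = −0.75 · ln(1 − (4/3)·0.365854) = −0.75 · ln(0.512195) = −0.75 · (-0.669050) = 0.5018.

0.5018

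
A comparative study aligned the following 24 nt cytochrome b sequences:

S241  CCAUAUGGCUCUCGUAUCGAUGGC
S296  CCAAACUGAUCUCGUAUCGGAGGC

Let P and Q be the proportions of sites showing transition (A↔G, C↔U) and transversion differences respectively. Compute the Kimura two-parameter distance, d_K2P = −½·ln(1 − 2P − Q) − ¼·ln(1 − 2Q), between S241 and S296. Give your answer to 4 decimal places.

0.3041

Differing sites — 4:U/A (Tv); 6:U/C (Ti); 7:G/U (Tv); 9:C/A (Tv); 20:A/G (Ti); 21:U/A (Tv).
Of the 6 differences, 2 transitions and 4 transversions over 24 sites: P = 2/24 = 0.083333, Q = 4/24 = 0.166667.
d = −0.5·ln(0.666667) − 0.25·ln(0.666666) = −0.5·(-0.405465) − 0.25·(-0.405466) = 0.3041.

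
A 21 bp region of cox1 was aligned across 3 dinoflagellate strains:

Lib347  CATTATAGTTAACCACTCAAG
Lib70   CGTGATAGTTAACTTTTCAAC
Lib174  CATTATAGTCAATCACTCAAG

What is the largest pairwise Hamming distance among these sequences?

8

Pairwise Hamming distances:
  Lib347 vs Lib70: 6
  Lib347 vs Lib174: 2
  Lib70 vs Lib174: 8
The largest is 8, between Lib70 and Lib174.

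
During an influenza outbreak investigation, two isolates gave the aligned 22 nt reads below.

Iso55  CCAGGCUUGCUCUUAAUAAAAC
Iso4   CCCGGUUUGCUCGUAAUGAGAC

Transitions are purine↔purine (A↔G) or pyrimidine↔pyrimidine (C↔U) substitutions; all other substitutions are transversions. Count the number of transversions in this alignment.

2

Mismatches occur at site 3 (A→C, transversion), site 6 (C→U, transition), site 13 (U→G, transversion), site 18 (A→G, transition), site 20 (A→G, transition).
Of the 5 differences, 3 transitions and 2 transversions, so the answer is 2.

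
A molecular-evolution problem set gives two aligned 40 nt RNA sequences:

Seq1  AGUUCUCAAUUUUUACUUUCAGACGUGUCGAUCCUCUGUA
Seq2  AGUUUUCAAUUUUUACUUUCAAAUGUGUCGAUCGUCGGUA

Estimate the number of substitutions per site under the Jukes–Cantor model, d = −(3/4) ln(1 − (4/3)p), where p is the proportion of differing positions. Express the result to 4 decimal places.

0.1367

Differing sites — 5:C/U; 22:G/A; 24:C/U; 34:C/G; 37:U/G.
p = 5/40 = 0.125000.
d = −0.75 · ln(1 − (4/3)·0.125000) = −0.75 · ln(0.833333) = −0.75 · (-0.182322) = 0.1367.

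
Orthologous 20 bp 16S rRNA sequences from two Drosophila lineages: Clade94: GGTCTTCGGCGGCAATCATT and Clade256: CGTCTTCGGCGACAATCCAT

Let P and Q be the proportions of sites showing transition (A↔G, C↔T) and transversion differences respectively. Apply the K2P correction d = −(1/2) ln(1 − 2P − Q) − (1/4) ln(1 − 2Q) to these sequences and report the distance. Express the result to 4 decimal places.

The sequences differ at positions 1 (G/C, transversion), 12 (G/A, transition), 18 (A/C, transversion), 19 (T/A, transversion).
Of the 4 differences, 1 transition and 3 transversions over 20 sites: P = 1/20 = 0.050000, Q = 3/20 = 0.150000.
d = −0.5·ln(0.750000) − 0.25·ln(0.700000) = −0.5·(-0.287682) − 0.25·(-0.356675) = 0.2330.

0.2330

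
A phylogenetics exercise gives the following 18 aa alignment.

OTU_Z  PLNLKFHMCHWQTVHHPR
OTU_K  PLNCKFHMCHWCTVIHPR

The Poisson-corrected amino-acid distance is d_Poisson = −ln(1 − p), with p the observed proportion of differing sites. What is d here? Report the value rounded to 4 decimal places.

0.1823

The sequences differ at positions 4 (L/C), 12 (Q/C), 15 (H/I).
p = 3/18 = 0.166667.
d = −ln(1 − 0.166667) = −ln(0.833333) = 0.1823.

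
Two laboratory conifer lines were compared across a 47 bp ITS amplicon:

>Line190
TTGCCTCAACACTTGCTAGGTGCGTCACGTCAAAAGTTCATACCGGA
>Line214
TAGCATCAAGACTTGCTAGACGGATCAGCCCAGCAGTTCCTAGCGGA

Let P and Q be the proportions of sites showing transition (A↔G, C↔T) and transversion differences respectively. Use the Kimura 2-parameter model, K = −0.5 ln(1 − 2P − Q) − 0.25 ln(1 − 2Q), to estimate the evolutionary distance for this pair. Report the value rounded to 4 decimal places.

The sequences differ at positions 2 (T/A, transversion), 5 (C/A, transversion), 10 (C/G, transversion), 20 (G/A, transition), 21 (T/C, transition), 23 (C/G, transversion), 24 (G/A, transition), 28 (C/G, transversion), 29 (G/C, transversion), 30 (T/C, transition), 33 (A/G, transition), 34 (A/C, transversion), 40 (A/C, transversion), 43 (C/G, transversion).
Of the 14 differences, 5 transitions and 9 transversions over 47 sites: P = 5/47 = 0.106383, Q = 9/47 = 0.191489.
d = −0.5·ln(0.595745) − 0.25·ln(0.617022) = −0.5·(-0.517943) − 0.25·(-0.482851) = 0.3797.

0.3797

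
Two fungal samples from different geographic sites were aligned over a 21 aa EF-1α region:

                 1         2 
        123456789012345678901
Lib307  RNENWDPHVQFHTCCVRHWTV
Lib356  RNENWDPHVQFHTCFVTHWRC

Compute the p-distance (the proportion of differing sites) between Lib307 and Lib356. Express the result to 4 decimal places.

Differing sites — 15:C/F; 17:R/T; 20:T/R; 21:V/C.
There are 4 differences over 21 sites, so p = 4/21 = 0.1905.

0.1905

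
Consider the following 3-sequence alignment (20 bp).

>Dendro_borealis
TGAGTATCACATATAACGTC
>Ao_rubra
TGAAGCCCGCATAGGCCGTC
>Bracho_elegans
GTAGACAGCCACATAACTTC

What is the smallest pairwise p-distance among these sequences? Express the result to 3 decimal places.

Pairwise Hamming distances:
  Dendro_borealis vs Ao_rubra: 8
  Dendro_borealis vs Bracho_elegans: 9
  Ao_rubra vs Bracho_elegans: 12
The smallest is 8 mismatches, between Dendro_borealis and Ao_rubra; p = 8/20 = 0.400.

0.400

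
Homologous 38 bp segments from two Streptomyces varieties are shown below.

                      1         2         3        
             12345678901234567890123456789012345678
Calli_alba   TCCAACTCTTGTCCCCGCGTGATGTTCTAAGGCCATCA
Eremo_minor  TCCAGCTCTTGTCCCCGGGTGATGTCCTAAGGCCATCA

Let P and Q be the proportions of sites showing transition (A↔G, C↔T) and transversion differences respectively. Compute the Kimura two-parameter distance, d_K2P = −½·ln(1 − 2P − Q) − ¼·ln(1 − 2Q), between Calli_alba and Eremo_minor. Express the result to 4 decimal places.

0.0841

Mismatches occur at site 5 (A/G, transition), site 18 (C/G, transversion), site 26 (T/C, transition).
Of the 3 differences, 2 transitions and 1 transversion over 38 sites: P = 2/38 = 0.052632, Q = 1/38 = 0.026316.
d = −0.5·ln(0.868420) − 0.25·ln(0.947368) = −0.5·(-0.141080) − 0.25·(-0.054068) = 0.0841.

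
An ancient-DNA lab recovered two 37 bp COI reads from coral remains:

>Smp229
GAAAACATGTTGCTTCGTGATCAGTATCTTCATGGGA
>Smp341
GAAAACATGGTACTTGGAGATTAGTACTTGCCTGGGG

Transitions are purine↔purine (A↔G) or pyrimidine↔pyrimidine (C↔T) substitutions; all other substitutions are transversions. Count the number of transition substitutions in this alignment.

Mismatches occur at site 10 (T/G, transversion), site 12 (G/A, transition), site 16 (C/G, transversion), site 18 (T/A, transversion), site 22 (C/T, transition), site 27 (T/C, transition), site 28 (C/T, transition), site 30 (T/G, transversion), site 32 (A/C, transversion), site 37 (A/G, transition).
Of the 10 differences, 5 transitions and 5 transversions, so the answer is 5.

5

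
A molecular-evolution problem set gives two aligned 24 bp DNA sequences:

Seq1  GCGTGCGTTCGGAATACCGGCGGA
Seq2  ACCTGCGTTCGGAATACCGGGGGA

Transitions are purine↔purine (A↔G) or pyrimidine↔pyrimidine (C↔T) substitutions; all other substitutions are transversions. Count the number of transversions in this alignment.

The sequences differ at positions 1 (G/A, transition), 3 (G/C, transversion), 21 (C/G, transversion).
Of the 3 differences, 1 transition and 2 transversions, so the answer is 2.

2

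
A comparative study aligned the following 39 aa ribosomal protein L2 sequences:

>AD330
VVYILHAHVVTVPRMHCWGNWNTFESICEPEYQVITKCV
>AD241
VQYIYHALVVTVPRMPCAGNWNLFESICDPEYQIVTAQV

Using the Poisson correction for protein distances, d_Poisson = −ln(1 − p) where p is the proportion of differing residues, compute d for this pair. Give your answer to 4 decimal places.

0.3314

Mismatches occur at site 2 (V→Q), site 5 (L→Y), site 8 (H→L), site 16 (H→P), site 18 (W→A), site 23 (T→L), site 29 (E→D), site 34 (V→I), site 35 (I→V), site 37 (K→A), site 38 (C→Q).
p = 11/39 = 0.282051.
d = −ln(1 − 0.282051) = −ln(0.717949) = 0.3314.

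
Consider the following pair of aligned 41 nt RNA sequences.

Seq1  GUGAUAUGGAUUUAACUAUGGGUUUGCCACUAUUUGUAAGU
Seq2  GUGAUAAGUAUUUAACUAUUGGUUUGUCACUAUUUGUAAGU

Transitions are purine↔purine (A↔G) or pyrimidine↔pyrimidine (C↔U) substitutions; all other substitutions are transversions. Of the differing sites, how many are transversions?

Differing sites — 7:U/A (Tv); 9:G/U (Tv); 20:G/U (Tv); 27:C/U (Ti).
Of the 4 differences, 1 transition and 3 transversions, so the answer is 3.

3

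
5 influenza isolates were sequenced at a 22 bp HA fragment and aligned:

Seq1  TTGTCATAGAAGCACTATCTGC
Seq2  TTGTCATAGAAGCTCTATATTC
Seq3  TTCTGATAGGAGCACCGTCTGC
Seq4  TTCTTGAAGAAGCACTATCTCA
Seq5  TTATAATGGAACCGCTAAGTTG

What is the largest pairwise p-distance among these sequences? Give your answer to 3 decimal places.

0.545

Pairwise Hamming distances:
  Seq1 vs Seq2: 3
  Seq1 vs Seq3: 5
  Seq1 vs Seq4: 6
  Seq1 vs Seq5: 9
  Seq2 vs Seq3: 8
  Seq2 vs Seq4: 8
  Seq2 vs Seq5: 8
  Seq3 vs Seq4: 8
  Seq3 vs Seq5: 12
  Seq4 vs Seq5: 11
The largest is 12 mismatches, between Seq3 and Seq5; p = 12/22 = 0.545.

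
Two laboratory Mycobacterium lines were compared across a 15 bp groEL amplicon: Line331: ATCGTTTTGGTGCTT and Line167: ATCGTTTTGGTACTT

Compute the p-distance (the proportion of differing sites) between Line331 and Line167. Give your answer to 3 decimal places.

0.067

The sequences differ at position 12 (G/A).
There are 1 differences over 15 sites, so p = 1/15 = 0.067.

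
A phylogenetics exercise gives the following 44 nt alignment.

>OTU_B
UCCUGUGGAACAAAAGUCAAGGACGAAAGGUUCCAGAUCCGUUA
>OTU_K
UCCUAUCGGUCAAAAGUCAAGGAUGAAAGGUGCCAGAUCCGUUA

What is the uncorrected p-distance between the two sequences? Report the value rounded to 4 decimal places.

0.1364

The sequences differ at positions 5 (G/A), 7 (G/C), 9 (A/G), 10 (A/U), 24 (C/U), 32 (U/G).
There are 6 differences over 44 sites, so p = 6/44 = 0.1364.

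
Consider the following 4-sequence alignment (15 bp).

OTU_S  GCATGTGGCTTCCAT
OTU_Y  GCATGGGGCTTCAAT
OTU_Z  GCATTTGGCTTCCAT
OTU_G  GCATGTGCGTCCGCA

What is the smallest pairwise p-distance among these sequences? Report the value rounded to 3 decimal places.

Pairwise Hamming distances:
  OTU_S vs OTU_Y: 2
  OTU_S vs OTU_Z: 1
  OTU_S vs OTU_G: 6
  OTU_Y vs OTU_Z: 3
  OTU_Y vs OTU_G: 7
  OTU_Z vs OTU_G: 7
The smallest is 1 mismatch, between OTU_S and OTU_Z; p = 1/15 = 0.067.

0.067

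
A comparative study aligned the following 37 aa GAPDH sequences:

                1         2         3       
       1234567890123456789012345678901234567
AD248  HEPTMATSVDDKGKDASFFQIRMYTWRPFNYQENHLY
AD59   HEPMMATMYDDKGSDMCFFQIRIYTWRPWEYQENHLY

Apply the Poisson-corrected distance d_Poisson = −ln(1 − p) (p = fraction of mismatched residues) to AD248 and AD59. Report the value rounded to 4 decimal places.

0.2787

Differing sites — 4:T/M; 8:S/M; 9:V/Y; 14:K/S; 16:A/M; 17:S/C; 23:M/I; 29:F/W; 30:N/E.
p = 9/37 = 0.243243.
d = −ln(1 − 0.243243) = −ln(0.756757) = 0.2787.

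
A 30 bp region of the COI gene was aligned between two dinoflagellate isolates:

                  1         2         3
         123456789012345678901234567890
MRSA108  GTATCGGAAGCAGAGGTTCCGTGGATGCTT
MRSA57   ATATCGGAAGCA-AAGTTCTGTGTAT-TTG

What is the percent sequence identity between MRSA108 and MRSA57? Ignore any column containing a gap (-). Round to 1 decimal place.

Excluding the 2 gap columns leaves 28 comparable sites.
Mismatches occur at site 1 (G/A), site 15 (G/A), site 20 (C/T), site 24 (G/T), site 28 (C/T), site 30 (T/G).
22 of the 28 comparable sites match, so the percent identity is 22/28 × 100 = 78.6%.

78.6%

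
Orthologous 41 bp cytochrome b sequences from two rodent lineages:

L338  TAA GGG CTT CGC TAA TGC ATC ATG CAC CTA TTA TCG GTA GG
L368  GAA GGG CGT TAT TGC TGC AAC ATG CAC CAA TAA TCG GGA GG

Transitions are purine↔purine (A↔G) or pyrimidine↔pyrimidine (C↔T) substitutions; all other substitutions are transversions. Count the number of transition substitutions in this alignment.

4

Differing sites — 1:T/G (Tv); 8:T/G (Tv); 10:C/T (Ti); 11:G/A (Ti); 12:C/T (Ti); 14:A/G (Ti); 15:A/C (Tv); 20:T/A (Tv); 29:T/A (Tv); 32:T/A (Tv); 38:T/G (Tv).
Of the 11 differences, 4 transitions and 7 transversions, so the answer is 4.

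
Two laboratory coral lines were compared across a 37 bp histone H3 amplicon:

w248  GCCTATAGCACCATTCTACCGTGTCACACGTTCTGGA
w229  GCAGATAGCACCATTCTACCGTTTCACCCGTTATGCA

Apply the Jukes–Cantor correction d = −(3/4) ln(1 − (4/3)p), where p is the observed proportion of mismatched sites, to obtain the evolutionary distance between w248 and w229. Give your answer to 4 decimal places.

0.1827

Differing sites — 3:C/A; 4:T/G; 23:G/T; 28:A/C; 33:C/A; 36:G/C.
p = 6/37 = 0.162162.
d = −0.75 · ln(1 − (4/3)·0.162162) = −0.75 · ln(0.783784) = −0.75 · (-0.243622) = 0.1827.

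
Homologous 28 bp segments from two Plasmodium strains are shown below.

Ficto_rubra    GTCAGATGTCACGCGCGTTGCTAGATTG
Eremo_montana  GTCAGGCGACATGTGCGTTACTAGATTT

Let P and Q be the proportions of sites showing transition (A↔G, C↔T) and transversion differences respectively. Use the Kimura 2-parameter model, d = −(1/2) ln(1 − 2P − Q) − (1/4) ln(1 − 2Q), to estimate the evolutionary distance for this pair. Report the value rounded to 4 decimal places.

0.3183

Differing sites — 6:A/G (Ti); 7:T/C (Ti); 9:T/A (Tv); 12:C/T (Ti); 14:C/T (Ti); 20:G/A (Ti); 28:G/T (Tv).
Of the 7 differences, 5 transitions and 2 transversions over 28 sites: P = 5/28 = 0.178571, Q = 2/28 = 0.071429.
d = −0.5·ln(0.571429) − 0.25·ln(0.857142) = −0.5·(-0.559615) − 0.25·(-0.154152) = 0.3183.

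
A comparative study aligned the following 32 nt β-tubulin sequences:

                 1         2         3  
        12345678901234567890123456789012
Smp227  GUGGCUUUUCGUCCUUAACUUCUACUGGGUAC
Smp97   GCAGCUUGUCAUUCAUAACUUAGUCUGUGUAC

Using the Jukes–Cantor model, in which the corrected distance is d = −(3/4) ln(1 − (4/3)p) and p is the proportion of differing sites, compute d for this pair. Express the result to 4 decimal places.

0.4042

Mismatches occur at site 2 (U/C), site 3 (G/A), site 8 (U/G), site 11 (G/A), site 13 (C/U), site 15 (U/A), site 22 (C/A), site 23 (U/G), site 24 (A/U), site 28 (G/U).
p = 10/32 = 0.312500.
d = −0.75 · ln(1 − (4/3)·0.312500) = −0.75 · ln(0.583333) = −0.75 · (-0.538997) = 0.4042.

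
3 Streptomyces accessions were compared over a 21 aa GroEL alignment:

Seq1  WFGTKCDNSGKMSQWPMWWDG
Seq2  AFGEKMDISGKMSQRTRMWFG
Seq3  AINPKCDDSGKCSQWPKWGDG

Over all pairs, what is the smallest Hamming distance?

Pairwise Hamming distances:
  Seq1 vs Seq2: 9
  Seq1 vs Seq3: 8
  Seq2 vs Seq3: 12
The smallest is 8, between Seq1 and Seq3.

8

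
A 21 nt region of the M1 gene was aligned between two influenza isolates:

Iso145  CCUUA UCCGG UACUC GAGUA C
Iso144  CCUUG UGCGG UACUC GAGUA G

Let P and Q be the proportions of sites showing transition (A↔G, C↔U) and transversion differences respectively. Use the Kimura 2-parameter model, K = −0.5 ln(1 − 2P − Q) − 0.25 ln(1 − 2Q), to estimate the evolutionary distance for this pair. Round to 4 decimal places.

Differing sites — 5:A/G (Ti); 7:C/G (Tv); 21:C/G (Tv).
Of the 3 differences, 1 transition and 2 transversions over 21 sites: P = 1/21 = 0.047619, Q = 2/21 = 0.095238.
d = −0.5·ln(0.809524) − 0.25·ln(0.809524) = −0.5·(-0.211309) − 0.25·(-0.211309) = 0.1585.

0.1585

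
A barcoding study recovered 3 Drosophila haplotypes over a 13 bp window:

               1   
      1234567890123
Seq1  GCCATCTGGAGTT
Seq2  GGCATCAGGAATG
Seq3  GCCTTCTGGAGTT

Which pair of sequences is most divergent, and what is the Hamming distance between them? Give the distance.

5

Pairwise Hamming distances:
  Seq1 vs Seq2: 4
  Seq1 vs Seq3: 1
  Seq2 vs Seq3: 5
The largest is 5, between Seq2 and Seq3.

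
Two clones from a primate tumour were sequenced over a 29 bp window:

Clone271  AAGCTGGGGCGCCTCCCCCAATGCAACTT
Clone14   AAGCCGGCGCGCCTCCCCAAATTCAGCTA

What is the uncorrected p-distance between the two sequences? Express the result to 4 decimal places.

0.2069

The sequences differ at positions 5 (T/C), 8 (G/C), 19 (C/A), 23 (G/T), 26 (A/G), 29 (T/A).
There are 6 differences over 29 sites, so p = 6/29 = 0.2069.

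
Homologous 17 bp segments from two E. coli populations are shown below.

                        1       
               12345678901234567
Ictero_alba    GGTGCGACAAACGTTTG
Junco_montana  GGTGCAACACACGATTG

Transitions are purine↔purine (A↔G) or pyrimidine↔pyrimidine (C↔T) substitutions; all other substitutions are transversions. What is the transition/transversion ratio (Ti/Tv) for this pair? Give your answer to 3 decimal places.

0.500

The sequences differ at positions 6 (G/A, transition), 10 (A/C, transversion), 14 (T/A, transversion).
Of the 3 differences, 1 transition and 2 transversions, so Ti/Tv = 1/2 = 0.500.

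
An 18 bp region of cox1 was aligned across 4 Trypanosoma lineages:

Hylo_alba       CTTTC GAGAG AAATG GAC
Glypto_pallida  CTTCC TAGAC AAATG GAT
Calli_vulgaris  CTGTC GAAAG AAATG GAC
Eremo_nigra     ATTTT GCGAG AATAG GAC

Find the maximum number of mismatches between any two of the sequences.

9

Pairwise Hamming distances:
  Hylo_alba vs Glypto_pallida: 4
  Hylo_alba vs Calli_vulgaris: 2
  Hylo_alba vs Eremo_nigra: 5
  Glypto_pallida vs Calli_vulgaris: 6
  Glypto_pallida vs Eremo_nigra: 9
  Calli_vulgaris vs Eremo_nigra: 7
The largest is 9, between Glypto_pallida and Eremo_nigra.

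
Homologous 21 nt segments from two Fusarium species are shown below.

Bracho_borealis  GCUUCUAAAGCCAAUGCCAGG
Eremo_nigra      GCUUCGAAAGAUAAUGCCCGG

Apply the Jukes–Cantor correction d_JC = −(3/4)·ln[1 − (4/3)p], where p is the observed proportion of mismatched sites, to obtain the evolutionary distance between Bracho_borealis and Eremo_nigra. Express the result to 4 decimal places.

0.2197

The sequences differ at positions 6 (U/G), 11 (C/A), 12 (C/U), 19 (A/C).
p = 4/21 = 0.190476.
d = −0.75 · ln(1 − (4/3)·0.190476) = −0.75 · ln(0.746032) = −0.75 · (-0.292987) = 0.2197.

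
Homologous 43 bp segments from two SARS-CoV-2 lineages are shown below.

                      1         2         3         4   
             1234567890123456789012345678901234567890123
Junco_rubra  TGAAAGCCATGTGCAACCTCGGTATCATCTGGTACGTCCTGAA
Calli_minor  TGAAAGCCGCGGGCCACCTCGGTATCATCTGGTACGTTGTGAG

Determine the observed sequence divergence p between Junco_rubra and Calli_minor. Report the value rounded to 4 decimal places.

Differing sites — 9:A/G; 10:T/C; 12:T/G; 15:A/C; 38:C/T; 39:C/G; 43:A/G.
There are 7 differences over 43 sites, so p = 7/43 = 0.1628.

0.1628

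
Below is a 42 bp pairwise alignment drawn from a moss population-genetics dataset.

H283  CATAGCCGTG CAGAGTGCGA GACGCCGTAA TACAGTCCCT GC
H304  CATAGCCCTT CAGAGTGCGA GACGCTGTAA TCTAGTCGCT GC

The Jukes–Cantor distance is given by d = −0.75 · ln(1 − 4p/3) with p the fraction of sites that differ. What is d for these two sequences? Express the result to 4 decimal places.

The sequences differ at positions 8 (G/C), 10 (G/T), 26 (C/T), 32 (A/C), 33 (C/T), 38 (C/G).
p = 6/42 = 0.142857.
d = −0.75 · ln(1 − (4/3)·0.142857) = −0.75 · ln(0.809524) = −0.75 · (-0.211309) = 0.1585.

0.1585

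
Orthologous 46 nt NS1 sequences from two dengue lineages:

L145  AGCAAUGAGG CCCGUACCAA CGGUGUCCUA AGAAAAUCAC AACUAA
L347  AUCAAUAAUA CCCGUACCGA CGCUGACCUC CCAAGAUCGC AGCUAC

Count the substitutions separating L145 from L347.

14

The sequences differ at positions 2 (G/U), 7 (G/A), 9 (G/U), 10 (G/A), 19 (A/G), 23 (G/C), 26 (U/A), 30 (A/C), 31 (A/C), 32 (G/C), 35 (A/G), 39 (A/G), 42 (A/G), 46 (A/C).
That gives 14 mismatches out of 46 aligned sites, so the Hamming distance is 14.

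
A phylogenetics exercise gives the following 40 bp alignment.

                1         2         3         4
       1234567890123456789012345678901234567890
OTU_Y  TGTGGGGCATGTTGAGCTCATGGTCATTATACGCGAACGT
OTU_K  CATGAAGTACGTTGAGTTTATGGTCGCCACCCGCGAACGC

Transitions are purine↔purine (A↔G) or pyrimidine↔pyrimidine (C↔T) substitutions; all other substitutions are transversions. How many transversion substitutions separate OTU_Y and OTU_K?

Differing sites — 1:T/C (Ti); 2:G/A (Ti); 5:G/A (Ti); 6:G/A (Ti); 8:C/T (Ti); 10:T/C (Ti); 17:C/T (Ti); 19:C/T (Ti); 26:A/G (Ti); 27:T/C (Ti); 28:T/C (Ti); 30:T/C (Ti); 31:A/C (Tv); 40:T/C (Ti).
Of the 14 differences, 13 transitions and 1 transversion, so the answer is 1.

1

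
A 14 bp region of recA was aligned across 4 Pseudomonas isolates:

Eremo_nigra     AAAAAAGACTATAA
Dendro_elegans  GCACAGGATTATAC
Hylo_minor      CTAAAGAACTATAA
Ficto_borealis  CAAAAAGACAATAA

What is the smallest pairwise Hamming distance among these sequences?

Pairwise Hamming distances:
  Eremo_nigra vs Dendro_elegans: 6
  Eremo_nigra vs Hylo_minor: 4
  Eremo_nigra vs Ficto_borealis: 2
  Dendro_elegans vs Hylo_minor: 6
  Dendro_elegans vs Ficto_borealis: 7
  Hylo_minor vs Ficto_borealis: 4
The smallest is 2, between Eremo_nigra and Ficto_borealis.

2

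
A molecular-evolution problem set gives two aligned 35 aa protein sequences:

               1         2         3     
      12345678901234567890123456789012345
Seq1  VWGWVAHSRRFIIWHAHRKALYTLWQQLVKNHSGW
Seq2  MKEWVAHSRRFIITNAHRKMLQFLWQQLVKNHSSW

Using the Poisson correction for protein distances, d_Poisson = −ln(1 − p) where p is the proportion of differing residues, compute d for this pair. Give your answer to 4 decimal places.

0.2973

The sequences differ at positions 1 (V/M), 2 (W/K), 3 (G/E), 14 (W/T), 15 (H/N), 20 (A/M), 22 (Y/Q), 23 (T/F), 34 (G/S).
p = 9/35 = 0.257143.
d = −ln(1 − 0.257143) = −ln(0.742857) = 0.2973.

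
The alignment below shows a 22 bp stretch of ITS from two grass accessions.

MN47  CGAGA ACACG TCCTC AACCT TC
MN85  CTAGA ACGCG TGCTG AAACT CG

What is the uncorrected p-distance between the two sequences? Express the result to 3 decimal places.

Mismatches occur at site 2 (G→T), site 8 (A→G), site 12 (C→G), site 15 (C→G), site 18 (C→A), site 21 (T→C), site 22 (C→G).
There are 7 differences over 22 sites, so p = 7/22 = 0.318.

0.318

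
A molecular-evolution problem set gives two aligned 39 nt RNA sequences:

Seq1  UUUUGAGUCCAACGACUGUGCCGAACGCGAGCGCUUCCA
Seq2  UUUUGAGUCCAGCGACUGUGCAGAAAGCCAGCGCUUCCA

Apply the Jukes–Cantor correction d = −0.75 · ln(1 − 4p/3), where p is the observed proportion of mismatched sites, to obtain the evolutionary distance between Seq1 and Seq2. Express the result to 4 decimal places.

0.1103

Mismatches occur at site 12 (A↔G), site 22 (C↔A), site 26 (C↔A), site 29 (G↔C).
p = 4/39 = 0.102564.
d = −0.75 · ln(1 − (4/3)·0.102564) = −0.75 · ln(0.863248) = −0.75 · (-0.147053) = 0.1103.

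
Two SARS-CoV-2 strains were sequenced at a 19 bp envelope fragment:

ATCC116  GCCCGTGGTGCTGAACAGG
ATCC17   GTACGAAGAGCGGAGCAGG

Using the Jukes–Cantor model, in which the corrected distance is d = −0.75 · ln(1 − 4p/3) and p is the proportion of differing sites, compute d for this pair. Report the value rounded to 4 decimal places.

Differing sites — 2:C/T; 3:C/A; 6:T/A; 7:G/A; 9:T/A; 12:T/G; 15:A/G.
p = 7/19 = 0.368421.
d = −0.75 · ln(1 − (4/3)·0.368421) = −0.75 · ln(0.508772) = −0.75 · (-0.675755) = 0.5068.

0.5068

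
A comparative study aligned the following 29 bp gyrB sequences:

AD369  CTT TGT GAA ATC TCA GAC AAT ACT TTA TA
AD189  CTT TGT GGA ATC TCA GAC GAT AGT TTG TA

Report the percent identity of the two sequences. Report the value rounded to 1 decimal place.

The sequences differ at positions 8 (A/G), 19 (A/G), 23 (C/G), 27 (A/G).
25 of the 29 sites match, so the percent identity is 25/29 × 100 = 86.2%.

86.2%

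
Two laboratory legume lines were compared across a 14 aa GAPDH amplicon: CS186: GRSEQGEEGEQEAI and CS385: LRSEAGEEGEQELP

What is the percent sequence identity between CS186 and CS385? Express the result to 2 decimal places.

71.43%

Differing sites — 1:G/L; 5:Q/A; 13:A/L; 14:I/P.
10 of the 14 sites match, so the percent identity is 10/14 × 100 = 71.43%.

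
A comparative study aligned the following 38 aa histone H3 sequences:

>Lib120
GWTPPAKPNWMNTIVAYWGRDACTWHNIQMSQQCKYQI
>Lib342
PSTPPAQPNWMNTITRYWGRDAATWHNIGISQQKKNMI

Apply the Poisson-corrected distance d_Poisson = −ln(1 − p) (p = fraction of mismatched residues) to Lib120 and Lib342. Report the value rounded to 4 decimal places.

0.3417

The sequences differ at positions 1 (G/P), 2 (W/S), 7 (K/Q), 15 (V/T), 16 (A/R), 23 (C/A), 29 (Q/G), 30 (M/I), 34 (C/K), 36 (Y/N), 37 (Q/M).
p = 11/38 = 0.289474.
d = −ln(1 − 0.289474) = −ln(0.710526) = 0.3417.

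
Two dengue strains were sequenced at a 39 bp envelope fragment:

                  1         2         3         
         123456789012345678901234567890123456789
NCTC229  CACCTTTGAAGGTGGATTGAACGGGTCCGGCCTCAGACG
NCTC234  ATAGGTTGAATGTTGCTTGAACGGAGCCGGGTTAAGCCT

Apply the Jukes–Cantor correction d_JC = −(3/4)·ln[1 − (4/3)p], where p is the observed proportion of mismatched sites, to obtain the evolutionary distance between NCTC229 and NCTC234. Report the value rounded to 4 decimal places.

0.5393

Mismatches occur at site 1 (C↔A), site 2 (A↔T), site 3 (C↔A), site 4 (C↔G), site 5 (T↔G), site 11 (G↔T), site 14 (G↔T), site 16 (A↔C), site 25 (G↔A), site 26 (T↔G), site 31 (C↔G), site 32 (C↔T), site 34 (C↔A), site 37 (A↔C), site 39 (G↔T).
p = 15/39 = 0.384615.
d = −0.75 · ln(1 − (4/3)·0.384615) = −0.75 · ln(0.487180) = −0.75 · (-0.719122) = 0.5393.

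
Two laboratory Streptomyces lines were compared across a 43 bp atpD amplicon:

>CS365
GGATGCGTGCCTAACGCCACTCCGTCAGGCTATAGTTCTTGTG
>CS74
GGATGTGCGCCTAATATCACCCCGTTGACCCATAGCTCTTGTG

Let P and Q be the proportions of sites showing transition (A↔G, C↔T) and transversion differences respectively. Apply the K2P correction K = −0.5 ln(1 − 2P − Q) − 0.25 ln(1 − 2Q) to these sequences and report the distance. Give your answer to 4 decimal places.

0.3946

Differing sites — 6:C/T (Ti); 8:T/C (Ti); 15:C/T (Ti); 16:G/A (Ti); 17:C/T (Ti); 21:T/C (Ti); 26:C/T (Ti); 27:A/G (Ti); 28:G/A (Ti); 29:G/C (Tv); 31:T/C (Ti); 36:T/C (Ti).
Of the 12 differences, 11 transitions and 1 transversion over 43 sites: P = 11/43 = 0.255814, Q = 1/43 = 0.023256.
d = −0.5·ln(0.465116) − 0.25·ln(0.953488) = −0.5·(-0.765468) − 0.25·(-0.047628) = 0.3946.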